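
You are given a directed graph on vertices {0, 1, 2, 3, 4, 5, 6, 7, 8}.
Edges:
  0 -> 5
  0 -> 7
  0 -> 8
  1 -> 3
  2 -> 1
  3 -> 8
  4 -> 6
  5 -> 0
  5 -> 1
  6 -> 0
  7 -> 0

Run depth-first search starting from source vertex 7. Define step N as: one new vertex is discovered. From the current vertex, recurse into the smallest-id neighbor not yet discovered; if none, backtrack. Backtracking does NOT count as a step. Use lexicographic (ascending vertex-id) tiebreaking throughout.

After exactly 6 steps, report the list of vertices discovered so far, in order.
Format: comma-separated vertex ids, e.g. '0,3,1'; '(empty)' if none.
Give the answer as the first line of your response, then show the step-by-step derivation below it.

7,0,5,1,3,8

step 1: discover 7; path=7; order=7
step 2: discover 0; path=7>0; order=7,0
step 3: discover 5; path=7>0>5; order=7,0,5
step 4: discover 1; path=7>0>5>1; order=7,0,5,1
step 5: discover 3; path=7>0>5>1>3; order=7,0,5,1,3
step 6: discover 8; path=7>0>5>1>3>8; order=7,0,5,1,3,8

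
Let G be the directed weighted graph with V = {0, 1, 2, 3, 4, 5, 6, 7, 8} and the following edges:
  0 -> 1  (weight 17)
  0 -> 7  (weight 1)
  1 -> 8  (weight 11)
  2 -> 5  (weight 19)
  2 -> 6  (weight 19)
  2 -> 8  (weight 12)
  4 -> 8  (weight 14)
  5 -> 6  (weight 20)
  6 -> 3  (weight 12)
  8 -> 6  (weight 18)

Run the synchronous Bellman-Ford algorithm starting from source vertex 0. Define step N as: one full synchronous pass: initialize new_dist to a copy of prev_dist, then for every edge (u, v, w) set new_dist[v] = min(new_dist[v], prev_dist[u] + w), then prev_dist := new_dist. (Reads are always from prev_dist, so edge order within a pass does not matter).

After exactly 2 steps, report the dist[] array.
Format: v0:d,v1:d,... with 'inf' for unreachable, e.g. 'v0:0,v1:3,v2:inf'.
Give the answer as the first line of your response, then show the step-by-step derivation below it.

v0:0,v1:17,v2:inf,v3:inf,v4:inf,v5:inf,v6:inf,v7:1,v8:28

step 1: dist = v0:0,v1:17,v2:inf,v3:inf,v4:inf,v5:inf,v6:inf,v7:1,v8:inf
step 2: dist = v0:0,v1:17,v2:inf,v3:inf,v4:inf,v5:inf,v6:inf,v7:1,v8:28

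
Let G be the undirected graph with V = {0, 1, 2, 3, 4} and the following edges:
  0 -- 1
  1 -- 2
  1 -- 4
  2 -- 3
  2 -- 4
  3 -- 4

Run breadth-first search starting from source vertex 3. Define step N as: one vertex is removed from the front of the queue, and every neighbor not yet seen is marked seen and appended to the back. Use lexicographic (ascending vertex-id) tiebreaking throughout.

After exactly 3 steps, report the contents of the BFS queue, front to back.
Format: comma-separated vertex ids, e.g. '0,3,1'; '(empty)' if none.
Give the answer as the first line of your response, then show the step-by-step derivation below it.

1

step 1: dequeue 3; queue=[2,4]; order=3
step 2: dequeue 2; queue=[4,1]; order=3,2
step 3: dequeue 4; queue=[1]; order=3,2,4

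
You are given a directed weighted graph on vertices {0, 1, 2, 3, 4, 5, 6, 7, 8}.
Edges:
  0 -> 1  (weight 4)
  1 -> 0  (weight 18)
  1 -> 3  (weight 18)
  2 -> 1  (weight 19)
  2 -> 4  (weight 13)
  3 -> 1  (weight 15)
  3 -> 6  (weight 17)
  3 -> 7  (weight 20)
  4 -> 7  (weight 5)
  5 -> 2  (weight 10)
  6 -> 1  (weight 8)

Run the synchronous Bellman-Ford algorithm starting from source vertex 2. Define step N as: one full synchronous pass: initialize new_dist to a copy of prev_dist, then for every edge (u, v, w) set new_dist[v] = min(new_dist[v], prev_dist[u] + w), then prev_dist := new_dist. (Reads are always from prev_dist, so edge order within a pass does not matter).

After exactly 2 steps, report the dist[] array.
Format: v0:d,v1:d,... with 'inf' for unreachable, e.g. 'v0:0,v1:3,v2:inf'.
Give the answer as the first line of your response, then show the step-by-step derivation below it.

v0:37,v1:19,v2:0,v3:37,v4:13,v5:inf,v6:inf,v7:18,v8:inf

step 1: dist = v0:inf,v1:19,v2:0,v3:inf,v4:13,v5:inf,v6:inf,v7:inf,v8:inf
step 2: dist = v0:37,v1:19,v2:0,v3:37,v4:13,v5:inf,v6:inf,v7:18,v8:inf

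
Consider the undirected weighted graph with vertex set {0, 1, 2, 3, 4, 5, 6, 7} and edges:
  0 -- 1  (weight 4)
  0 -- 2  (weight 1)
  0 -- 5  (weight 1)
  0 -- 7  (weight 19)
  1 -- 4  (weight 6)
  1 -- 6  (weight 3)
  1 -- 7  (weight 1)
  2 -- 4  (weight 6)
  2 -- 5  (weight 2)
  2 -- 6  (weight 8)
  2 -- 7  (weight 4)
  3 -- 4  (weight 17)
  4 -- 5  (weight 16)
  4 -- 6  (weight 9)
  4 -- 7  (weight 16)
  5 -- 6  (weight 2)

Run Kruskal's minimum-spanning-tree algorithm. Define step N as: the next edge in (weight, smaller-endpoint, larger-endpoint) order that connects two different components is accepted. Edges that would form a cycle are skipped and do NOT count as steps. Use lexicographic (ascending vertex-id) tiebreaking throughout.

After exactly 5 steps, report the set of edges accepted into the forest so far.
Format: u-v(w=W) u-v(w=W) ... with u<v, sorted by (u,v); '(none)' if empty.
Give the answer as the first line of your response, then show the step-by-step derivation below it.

0-2(w=1) 0-5(w=1) 1-6(w=3) 1-7(w=1) 5-6(w=2)

step 1: add edge 0-2 (w=1); MST = {0-2(w=1)}
step 2: add edge 0-5 (w=1); MST = {0-2(w=1) 0-5(w=1)}
step 3: add edge 1-7 (w=1); MST = {0-2(w=1) 0-5(w=1) 1-7(w=1)}
step 4: add edge 5-6 (w=2); MST = {0-2(w=1) 0-5(w=1) 1-7(w=1) 5-6(w=2)}
step 5: add edge 1-6 (w=3); MST = {0-2(w=1) 0-5(w=1) 1-6(w=3) 1-7(w=1) 5-6(w=2)}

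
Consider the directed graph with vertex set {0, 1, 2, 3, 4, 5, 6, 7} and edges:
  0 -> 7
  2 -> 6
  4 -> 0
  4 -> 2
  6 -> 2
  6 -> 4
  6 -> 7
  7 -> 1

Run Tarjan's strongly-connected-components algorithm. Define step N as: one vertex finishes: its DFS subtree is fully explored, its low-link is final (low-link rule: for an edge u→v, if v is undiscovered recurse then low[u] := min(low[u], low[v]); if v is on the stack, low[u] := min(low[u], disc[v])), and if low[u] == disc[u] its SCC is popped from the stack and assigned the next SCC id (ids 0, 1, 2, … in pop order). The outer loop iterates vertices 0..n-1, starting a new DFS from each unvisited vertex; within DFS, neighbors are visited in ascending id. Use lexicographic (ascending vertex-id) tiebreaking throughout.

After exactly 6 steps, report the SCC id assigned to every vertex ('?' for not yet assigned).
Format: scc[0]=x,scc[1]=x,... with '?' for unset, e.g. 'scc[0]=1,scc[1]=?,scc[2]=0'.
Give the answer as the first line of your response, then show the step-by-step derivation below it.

scc[0]=2,scc[1]=0,scc[2]=3,scc[3]=?,scc[4]=3,scc[5]=?,scc[6]=3,scc[7]=1

step 1: low=(low[0]=0,low[1]=2,low[2]=?,low[3]=?,low[4]=?,low[5]=?,low[6]=?,low[7]=1); scc=(scc[0]=?,scc[1]=0,scc[2]=?,scc[3]=?,scc[4]=?,scc[5]=?,scc[6]=?,scc[7]=?)
step 2: low=(low[0]=0,low[1]=2,low[2]=?,low[3]=?,low[4]=?,low[5]=?,low[6]=?,low[7]=1); scc=(scc[0]=?,scc[1]=0,scc[2]=?,scc[3]=?,scc[4]=?,scc[5]=?,scc[6]=?,scc[7]=1)
step 3: low=(low[0]=0,low[1]=2,low[2]=?,low[3]=?,low[4]=?,low[5]=?,low[6]=?,low[7]=1); scc=(scc[0]=2,scc[1]=0,scc[2]=?,scc[3]=?,scc[4]=?,scc[5]=?,scc[6]=?,scc[7]=1)
step 4: low=(low[0]=0,low[1]=2,low[2]=3,low[3]=?,low[4]=3,low[5]=?,low[6]=3,low[7]=1); scc=(scc[0]=2,scc[1]=0,scc[2]=?,scc[3]=?,scc[4]=?,scc[5]=?,scc[6]=?,scc[7]=1)
step 5: low=(low[0]=0,low[1]=2,low[2]=3,low[3]=?,low[4]=3,low[5]=?,low[6]=3,low[7]=1); scc=(scc[0]=2,scc[1]=0,scc[2]=?,scc[3]=?,scc[4]=?,scc[5]=?,scc[6]=?,scc[7]=1)
step 6: low=(low[0]=0,low[1]=2,low[2]=3,low[3]=?,low[4]=3,low[5]=?,low[6]=3,low[7]=1); scc=(scc[0]=2,scc[1]=0,scc[2]=3,scc[3]=?,scc[4]=3,scc[5]=?,scc[6]=3,scc[7]=1)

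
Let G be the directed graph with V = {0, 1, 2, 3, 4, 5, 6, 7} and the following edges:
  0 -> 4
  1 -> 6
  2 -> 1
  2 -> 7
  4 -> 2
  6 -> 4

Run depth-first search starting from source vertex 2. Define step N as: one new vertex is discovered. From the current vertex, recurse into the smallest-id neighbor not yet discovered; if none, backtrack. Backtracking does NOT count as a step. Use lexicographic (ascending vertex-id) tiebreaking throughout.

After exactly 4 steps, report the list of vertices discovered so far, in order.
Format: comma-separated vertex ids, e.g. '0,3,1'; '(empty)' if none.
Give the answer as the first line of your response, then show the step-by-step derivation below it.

2,1,6,4

step 1: discover 2; path=2; order=2
step 2: discover 1; path=2>1; order=2,1
step 3: discover 6; path=2>1>6; order=2,1,6
step 4: discover 4; path=2>1>6>4; order=2,1,6,4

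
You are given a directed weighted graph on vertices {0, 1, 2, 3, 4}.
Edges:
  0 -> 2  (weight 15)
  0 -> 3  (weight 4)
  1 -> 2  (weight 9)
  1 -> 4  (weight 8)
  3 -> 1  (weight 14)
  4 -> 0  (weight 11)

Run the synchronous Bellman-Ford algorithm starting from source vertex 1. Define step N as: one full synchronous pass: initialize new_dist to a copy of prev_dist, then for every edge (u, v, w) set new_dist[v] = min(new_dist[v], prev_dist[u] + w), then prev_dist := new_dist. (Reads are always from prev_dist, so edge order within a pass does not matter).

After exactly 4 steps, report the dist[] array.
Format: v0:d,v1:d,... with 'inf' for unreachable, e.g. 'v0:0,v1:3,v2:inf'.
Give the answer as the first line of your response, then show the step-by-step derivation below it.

v0:19,v1:0,v2:9,v3:23,v4:8

step 1: dist = v0:inf,v1:0,v2:9,v3:inf,v4:8
step 2: dist = v0:19,v1:0,v2:9,v3:inf,v4:8
step 3: dist = v0:19,v1:0,v2:9,v3:23,v4:8
step 4: dist = v0:19,v1:0,v2:9,v3:23,v4:8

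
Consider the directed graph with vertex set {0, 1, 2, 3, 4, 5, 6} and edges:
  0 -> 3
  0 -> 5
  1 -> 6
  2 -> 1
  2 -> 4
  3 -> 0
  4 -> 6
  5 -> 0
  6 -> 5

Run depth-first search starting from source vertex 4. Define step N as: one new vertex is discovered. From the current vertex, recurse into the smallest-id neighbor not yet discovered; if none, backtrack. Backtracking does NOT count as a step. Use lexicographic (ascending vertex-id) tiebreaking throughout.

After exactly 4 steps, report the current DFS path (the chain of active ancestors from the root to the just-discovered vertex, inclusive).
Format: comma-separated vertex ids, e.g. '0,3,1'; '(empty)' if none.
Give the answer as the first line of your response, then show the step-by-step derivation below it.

4,6,5,0

step 1: discover 4; path=4; order=4
step 2: discover 6; path=4>6; order=4,6
step 3: discover 5; path=4>6>5; order=4,6,5
step 4: discover 0; path=4>6>5>0; order=4,6,5,0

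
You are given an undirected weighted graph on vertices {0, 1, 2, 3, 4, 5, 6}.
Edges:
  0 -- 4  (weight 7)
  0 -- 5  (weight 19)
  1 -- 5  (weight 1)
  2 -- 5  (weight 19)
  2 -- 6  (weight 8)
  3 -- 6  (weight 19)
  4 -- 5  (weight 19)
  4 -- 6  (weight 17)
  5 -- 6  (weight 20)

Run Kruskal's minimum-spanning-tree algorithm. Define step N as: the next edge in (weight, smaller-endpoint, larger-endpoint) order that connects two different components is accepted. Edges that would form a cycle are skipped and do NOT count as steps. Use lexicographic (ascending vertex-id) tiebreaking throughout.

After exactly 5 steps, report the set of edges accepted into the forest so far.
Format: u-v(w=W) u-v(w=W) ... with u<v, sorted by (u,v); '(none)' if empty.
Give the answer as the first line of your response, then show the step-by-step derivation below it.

0-4(w=7) 0-5(w=19) 1-5(w=1) 2-6(w=8) 4-6(w=17)

step 1: add edge 1-5 (w=1); MST = {1-5(w=1)}
step 2: add edge 0-4 (w=7); MST = {0-4(w=7) 1-5(w=1)}
step 3: add edge 2-6 (w=8); MST = {0-4(w=7) 1-5(w=1) 2-6(w=8)}
step 4: add edge 4-6 (w=17); MST = {0-4(w=7) 1-5(w=1) 2-6(w=8) 4-6(w=17)}
step 5: add edge 0-5 (w=19); MST = {0-4(w=7) 0-5(w=19) 1-5(w=1) 2-6(w=8) 4-6(w=17)}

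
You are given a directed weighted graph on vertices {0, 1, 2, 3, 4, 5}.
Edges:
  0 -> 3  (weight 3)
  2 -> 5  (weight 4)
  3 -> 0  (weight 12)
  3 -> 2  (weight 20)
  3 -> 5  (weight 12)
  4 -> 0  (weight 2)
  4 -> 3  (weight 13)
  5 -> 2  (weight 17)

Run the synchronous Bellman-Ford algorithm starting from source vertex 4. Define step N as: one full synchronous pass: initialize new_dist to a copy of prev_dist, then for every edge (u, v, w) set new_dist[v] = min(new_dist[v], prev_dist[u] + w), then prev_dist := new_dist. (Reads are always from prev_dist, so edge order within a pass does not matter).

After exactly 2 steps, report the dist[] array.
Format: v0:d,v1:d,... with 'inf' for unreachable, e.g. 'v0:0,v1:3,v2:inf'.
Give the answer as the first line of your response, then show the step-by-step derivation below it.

v0:2,v1:inf,v2:33,v3:5,v4:0,v5:25

step 1: dist = v0:2,v1:inf,v2:inf,v3:13,v4:0,v5:inf
step 2: dist = v0:2,v1:inf,v2:33,v3:5,v4:0,v5:25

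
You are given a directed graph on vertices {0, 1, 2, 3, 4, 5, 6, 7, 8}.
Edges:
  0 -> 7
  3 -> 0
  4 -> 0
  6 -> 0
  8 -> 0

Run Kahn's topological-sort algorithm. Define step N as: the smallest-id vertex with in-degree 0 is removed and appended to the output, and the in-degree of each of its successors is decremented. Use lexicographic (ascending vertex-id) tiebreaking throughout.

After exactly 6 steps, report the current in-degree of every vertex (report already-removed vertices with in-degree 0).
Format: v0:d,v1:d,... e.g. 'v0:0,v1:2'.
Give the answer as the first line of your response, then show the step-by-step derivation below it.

v0:1,v1:0,v2:0,v3:0,v4:0,v5:0,v6:0,v7:1,v8:0

step 1: output 1; order=[1]; indeg=(4,0,0,0,0,0,0,1,0)
step 2: output 2; order=[1,2]; indeg=(4,0,0,0,0,0,0,1,0)
step 3: output 3; order=[1,2,3]; indeg=(3,0,0,0,0,0,0,1,0)
step 4: output 4; order=[1,2,3,4]; indeg=(2,0,0,0,0,0,0,1,0)
step 5: output 5; order=[1,2,3,4,5]; indeg=(2,0,0,0,0,0,0,1,0)
step 6: output 6; order=[1,2,3,4,5,6]; indeg=(1,0,0,0,0,0,0,1,0)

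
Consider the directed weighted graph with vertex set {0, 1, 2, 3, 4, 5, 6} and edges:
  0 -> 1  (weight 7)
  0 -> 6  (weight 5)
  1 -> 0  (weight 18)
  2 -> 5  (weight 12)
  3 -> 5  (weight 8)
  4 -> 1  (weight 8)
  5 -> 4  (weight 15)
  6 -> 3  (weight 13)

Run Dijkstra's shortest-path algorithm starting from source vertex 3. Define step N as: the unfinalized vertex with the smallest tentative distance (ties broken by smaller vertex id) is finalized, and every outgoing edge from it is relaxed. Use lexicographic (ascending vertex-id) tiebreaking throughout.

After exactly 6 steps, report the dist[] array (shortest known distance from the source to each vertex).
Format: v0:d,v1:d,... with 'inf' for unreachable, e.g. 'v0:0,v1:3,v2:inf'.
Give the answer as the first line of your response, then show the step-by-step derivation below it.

v0:49,v1:31,v2:inf,v3:0,v4:23,v5:8,v6:54

step 1: dist = v0:inf,v1:inf,v2:inf,v3:0,v4:inf,v5:8,v6:inf
step 2: dist = v0:inf,v1:inf,v2:inf,v3:0,v4:23,v5:8,v6:inf
step 3: dist = v0:inf,v1:31,v2:inf,v3:0,v4:23,v5:8,v6:inf
step 4: dist = v0:49,v1:31,v2:inf,v3:0,v4:23,v5:8,v6:inf
step 5: dist = v0:49,v1:31,v2:inf,v3:0,v4:23,v5:8,v6:54
step 6: dist = v0:49,v1:31,v2:inf,v3:0,v4:23,v5:8,v6:54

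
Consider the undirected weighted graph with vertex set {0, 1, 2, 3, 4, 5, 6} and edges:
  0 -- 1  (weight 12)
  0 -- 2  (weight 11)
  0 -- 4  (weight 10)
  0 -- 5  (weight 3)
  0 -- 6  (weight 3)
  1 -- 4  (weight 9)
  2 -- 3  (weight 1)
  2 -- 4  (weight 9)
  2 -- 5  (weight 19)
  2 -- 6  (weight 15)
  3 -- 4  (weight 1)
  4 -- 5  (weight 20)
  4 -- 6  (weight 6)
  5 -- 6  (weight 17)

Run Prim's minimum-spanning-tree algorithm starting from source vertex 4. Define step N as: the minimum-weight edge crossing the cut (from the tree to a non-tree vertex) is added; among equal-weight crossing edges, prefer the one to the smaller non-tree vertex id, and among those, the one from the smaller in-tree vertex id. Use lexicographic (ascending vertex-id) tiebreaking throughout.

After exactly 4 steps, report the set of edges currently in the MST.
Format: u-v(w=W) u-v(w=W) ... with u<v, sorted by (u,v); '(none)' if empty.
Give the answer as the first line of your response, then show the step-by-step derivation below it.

0-6(w=3) 2-3(w=1) 3-4(w=1) 4-6(w=6)

step 1: add edge 3-4 (w=1); MST = {3-4(w=1)}
step 2: add edge 2-3 (w=1); MST = {2-3(w=1) 3-4(w=1)}
step 3: add edge 4-6 (w=6); MST = {2-3(w=1) 3-4(w=1) 4-6(w=6)}
step 4: add edge 0-6 (w=3); MST = {0-6(w=3) 2-3(w=1) 3-4(w=1) 4-6(w=6)}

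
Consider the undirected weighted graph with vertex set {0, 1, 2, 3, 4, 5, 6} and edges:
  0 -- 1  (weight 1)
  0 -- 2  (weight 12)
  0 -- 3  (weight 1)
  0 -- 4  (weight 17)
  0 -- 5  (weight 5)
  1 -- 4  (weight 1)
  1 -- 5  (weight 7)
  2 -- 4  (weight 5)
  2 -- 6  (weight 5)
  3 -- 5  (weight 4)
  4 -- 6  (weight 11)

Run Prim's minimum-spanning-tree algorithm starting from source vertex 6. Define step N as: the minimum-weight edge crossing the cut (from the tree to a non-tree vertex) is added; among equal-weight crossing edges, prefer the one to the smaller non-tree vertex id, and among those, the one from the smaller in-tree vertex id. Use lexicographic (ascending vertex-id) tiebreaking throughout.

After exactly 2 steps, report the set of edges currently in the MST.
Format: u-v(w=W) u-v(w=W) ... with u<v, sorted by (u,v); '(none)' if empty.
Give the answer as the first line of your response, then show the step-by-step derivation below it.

2-4(w=5) 2-6(w=5)

step 1: add edge 2-6 (w=5); MST = {2-6(w=5)}
step 2: add edge 2-4 (w=5); MST = {2-4(w=5) 2-6(w=5)}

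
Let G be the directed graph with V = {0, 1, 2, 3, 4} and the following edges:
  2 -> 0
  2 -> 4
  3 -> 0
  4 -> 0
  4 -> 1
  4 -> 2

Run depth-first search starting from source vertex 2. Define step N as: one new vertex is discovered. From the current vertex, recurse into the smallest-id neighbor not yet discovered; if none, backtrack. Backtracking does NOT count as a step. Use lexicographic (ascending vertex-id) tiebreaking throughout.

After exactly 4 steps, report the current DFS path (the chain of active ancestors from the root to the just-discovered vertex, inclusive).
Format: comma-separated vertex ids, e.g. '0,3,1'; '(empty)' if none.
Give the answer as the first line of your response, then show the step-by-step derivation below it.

2,4,1

step 1: discover 2; path=2; order=2
step 2: discover 0; path=2>0; order=2,0
step 3: discover 4; path=2>4; order=2,0,4
step 4: discover 1; path=2>4>1; order=2,0,4,1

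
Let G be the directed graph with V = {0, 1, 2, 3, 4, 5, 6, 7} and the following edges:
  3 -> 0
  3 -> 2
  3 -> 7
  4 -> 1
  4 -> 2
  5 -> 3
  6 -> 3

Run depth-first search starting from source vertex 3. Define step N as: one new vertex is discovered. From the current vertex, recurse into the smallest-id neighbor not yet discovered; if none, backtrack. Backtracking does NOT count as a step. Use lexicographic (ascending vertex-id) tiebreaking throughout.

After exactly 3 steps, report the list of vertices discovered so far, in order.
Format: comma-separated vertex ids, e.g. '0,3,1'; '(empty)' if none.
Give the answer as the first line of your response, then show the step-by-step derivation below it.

3,0,2

step 1: discover 3; path=3; order=3
step 2: discover 0; path=3>0; order=3,0
step 3: discover 2; path=3>2; order=3,0,2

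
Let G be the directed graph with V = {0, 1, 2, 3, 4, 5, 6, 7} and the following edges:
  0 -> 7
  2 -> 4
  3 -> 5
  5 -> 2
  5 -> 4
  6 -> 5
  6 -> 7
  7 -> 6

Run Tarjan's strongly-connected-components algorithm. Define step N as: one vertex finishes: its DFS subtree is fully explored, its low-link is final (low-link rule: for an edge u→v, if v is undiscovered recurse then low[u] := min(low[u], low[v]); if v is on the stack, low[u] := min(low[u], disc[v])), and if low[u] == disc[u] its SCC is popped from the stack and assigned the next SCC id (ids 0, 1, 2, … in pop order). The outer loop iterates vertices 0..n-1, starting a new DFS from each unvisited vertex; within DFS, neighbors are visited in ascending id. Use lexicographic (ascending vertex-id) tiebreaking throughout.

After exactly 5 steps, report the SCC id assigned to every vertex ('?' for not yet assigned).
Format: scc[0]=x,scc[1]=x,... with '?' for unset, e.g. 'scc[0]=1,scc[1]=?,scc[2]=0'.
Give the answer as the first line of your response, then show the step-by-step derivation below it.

scc[0]=?,scc[1]=?,scc[2]=1,scc[3]=?,scc[4]=0,scc[5]=2,scc[6]=3,scc[7]=3

step 1: low=(low[0]=0,low[1]=?,low[2]=4,low[3]=?,low[4]=5,low[5]=3,low[6]=2,low[7]=1); scc=(scc[0]=?,scc[1]=?,scc[2]=?,scc[3]=?,scc[4]=0,scc[5]=?,scc[6]=?,scc[7]=?)
step 2: low=(low[0]=0,low[1]=?,low[2]=4,low[3]=?,low[4]=5,low[5]=3,low[6]=2,low[7]=1); scc=(scc[0]=?,scc[1]=?,scc[2]=1,scc[3]=?,scc[4]=0,scc[5]=?,scc[6]=?,scc[7]=?)
step 3: low=(low[0]=0,low[1]=?,low[2]=4,low[3]=?,low[4]=5,low[5]=3,low[6]=2,low[7]=1); scc=(scc[0]=?,scc[1]=?,scc[2]=1,scc[3]=?,scc[4]=0,scc[5]=2,scc[6]=?,scc[7]=?)
step 4: low=(low[0]=0,low[1]=?,low[2]=4,low[3]=?,low[4]=5,low[5]=3,low[6]=1,low[7]=1); scc=(scc[0]=?,scc[1]=?,scc[2]=1,scc[3]=?,scc[4]=0,scc[5]=2,scc[6]=?,scc[7]=?)
step 5: low=(low[0]=0,low[1]=?,low[2]=4,low[3]=?,low[4]=5,low[5]=3,low[6]=1,low[7]=1); scc=(scc[0]=?,scc[1]=?,scc[2]=1,scc[3]=?,scc[4]=0,scc[5]=2,scc[6]=3,scc[7]=3)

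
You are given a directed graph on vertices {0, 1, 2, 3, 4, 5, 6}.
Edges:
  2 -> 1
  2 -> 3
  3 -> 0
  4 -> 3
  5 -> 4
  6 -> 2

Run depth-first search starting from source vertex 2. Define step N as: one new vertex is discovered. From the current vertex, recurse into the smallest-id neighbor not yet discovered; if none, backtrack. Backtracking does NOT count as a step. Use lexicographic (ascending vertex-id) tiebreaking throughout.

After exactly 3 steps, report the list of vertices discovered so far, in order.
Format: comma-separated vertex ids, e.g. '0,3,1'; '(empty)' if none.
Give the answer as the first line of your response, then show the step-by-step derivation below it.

2,1,3

step 1: discover 2; path=2; order=2
step 2: discover 1; path=2>1; order=2,1
step 3: discover 3; path=2>3; order=2,1,3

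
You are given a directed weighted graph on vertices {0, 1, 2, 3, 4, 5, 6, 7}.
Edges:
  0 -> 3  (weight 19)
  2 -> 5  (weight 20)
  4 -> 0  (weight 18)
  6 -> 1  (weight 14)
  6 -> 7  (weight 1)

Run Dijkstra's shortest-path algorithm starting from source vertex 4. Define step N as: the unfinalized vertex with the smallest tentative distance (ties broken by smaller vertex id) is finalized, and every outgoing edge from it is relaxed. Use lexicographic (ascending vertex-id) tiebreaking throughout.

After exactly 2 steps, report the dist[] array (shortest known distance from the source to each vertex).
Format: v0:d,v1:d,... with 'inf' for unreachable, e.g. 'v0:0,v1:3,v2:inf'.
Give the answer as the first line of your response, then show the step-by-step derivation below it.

v0:18,v1:inf,v2:inf,v3:37,v4:0,v5:inf,v6:inf,v7:inf

step 1: dist = v0:18,v1:inf,v2:inf,v3:inf,v4:0,v5:inf,v6:inf,v7:inf
step 2: dist = v0:18,v1:inf,v2:inf,v3:37,v4:0,v5:inf,v6:inf,v7:inf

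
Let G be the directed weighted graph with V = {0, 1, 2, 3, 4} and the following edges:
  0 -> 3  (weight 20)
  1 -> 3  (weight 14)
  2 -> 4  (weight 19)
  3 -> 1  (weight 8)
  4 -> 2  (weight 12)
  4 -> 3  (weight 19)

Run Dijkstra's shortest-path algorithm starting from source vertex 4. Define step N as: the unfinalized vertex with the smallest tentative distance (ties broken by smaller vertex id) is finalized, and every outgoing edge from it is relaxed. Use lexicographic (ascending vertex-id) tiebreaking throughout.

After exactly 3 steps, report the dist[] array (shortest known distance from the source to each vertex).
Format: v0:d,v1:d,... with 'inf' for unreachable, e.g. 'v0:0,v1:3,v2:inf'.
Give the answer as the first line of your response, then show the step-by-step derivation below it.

v0:inf,v1:27,v2:12,v3:19,v4:0

step 1: dist = v0:inf,v1:inf,v2:12,v3:19,v4:0
step 2: dist = v0:inf,v1:inf,v2:12,v3:19,v4:0
step 3: dist = v0:inf,v1:27,v2:12,v3:19,v4:0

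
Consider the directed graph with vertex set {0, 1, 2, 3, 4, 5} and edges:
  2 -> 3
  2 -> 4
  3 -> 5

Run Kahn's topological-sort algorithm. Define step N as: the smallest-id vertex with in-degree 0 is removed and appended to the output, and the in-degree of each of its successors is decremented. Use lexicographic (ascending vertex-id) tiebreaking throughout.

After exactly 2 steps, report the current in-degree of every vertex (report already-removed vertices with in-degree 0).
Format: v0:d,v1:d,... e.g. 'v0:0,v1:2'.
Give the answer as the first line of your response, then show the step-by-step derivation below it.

v0:0,v1:0,v2:0,v3:1,v4:1,v5:1

step 1: output 0; order=[0]; indeg=(0,0,0,1,1,1)
step 2: output 1; order=[0,1]; indeg=(0,0,0,1,1,1)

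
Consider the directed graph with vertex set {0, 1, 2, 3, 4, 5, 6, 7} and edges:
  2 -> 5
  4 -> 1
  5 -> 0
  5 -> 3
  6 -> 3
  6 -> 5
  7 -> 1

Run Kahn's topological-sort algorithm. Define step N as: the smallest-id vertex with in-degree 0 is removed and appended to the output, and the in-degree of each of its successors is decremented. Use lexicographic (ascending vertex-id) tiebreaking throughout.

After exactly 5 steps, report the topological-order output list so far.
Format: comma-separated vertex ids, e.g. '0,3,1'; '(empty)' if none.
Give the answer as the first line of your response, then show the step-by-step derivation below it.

2,4,6,5,0

step 1: output 2; order=[2]; indeg=(1,2,0,2,0,1,0,0)
step 2: output 4; order=[2,4]; indeg=(1,1,0,2,0,1,0,0)
step 3: output 6; order=[2,4,6]; indeg=(1,1,0,1,0,0,0,0)
step 4: output 5; order=[2,4,6,5]; indeg=(0,1,0,0,0,0,0,0)
step 5: output 0; order=[2,4,6,5,0]; indeg=(0,1,0,0,0,0,0,0)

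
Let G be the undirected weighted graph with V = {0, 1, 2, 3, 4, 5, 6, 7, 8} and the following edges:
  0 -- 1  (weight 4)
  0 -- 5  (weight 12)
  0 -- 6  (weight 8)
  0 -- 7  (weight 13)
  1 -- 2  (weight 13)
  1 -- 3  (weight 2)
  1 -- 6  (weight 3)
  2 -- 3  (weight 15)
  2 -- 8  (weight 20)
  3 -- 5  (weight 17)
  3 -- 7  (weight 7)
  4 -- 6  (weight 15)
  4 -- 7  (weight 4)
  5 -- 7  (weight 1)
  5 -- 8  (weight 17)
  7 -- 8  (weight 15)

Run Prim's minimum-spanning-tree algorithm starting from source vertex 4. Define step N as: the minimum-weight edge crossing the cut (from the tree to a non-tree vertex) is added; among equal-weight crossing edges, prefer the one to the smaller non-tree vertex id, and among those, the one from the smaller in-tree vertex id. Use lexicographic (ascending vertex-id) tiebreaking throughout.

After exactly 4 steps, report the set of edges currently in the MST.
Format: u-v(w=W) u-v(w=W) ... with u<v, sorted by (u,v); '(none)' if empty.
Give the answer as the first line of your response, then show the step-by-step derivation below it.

1-3(w=2) 3-7(w=7) 4-7(w=4) 5-7(w=1)

step 1: add edge 4-7 (w=4); MST = {4-7(w=4)}
step 2: add edge 5-7 (w=1); MST = {4-7(w=4) 5-7(w=1)}
step 3: add edge 3-7 (w=7); MST = {3-7(w=7) 4-7(w=4) 5-7(w=1)}
step 4: add edge 1-3 (w=2); MST = {1-3(w=2) 3-7(w=7) 4-7(w=4) 5-7(w=1)}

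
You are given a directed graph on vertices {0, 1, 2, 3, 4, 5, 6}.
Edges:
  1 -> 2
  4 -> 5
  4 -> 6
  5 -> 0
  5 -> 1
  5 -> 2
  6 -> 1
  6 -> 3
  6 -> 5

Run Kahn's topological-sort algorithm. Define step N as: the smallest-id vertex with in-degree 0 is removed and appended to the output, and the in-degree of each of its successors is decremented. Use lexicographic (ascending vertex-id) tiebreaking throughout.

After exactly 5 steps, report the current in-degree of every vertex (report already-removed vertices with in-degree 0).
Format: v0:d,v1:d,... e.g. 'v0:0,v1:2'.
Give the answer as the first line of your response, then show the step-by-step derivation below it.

v0:0,v1:0,v2:1,v3:0,v4:0,v5:0,v6:0

step 1: output 4; order=[4]; indeg=(1,2,2,1,0,1,0)
step 2: output 6; order=[4,6]; indeg=(1,1,2,0,0,0,0)
step 3: output 3; order=[4,6,3]; indeg=(1,1,2,0,0,0,0)
step 4: output 5; order=[4,6,3,5]; indeg=(0,0,1,0,0,0,0)
step 5: output 0; order=[4,6,3,5,0]; indeg=(0,0,1,0,0,0,0)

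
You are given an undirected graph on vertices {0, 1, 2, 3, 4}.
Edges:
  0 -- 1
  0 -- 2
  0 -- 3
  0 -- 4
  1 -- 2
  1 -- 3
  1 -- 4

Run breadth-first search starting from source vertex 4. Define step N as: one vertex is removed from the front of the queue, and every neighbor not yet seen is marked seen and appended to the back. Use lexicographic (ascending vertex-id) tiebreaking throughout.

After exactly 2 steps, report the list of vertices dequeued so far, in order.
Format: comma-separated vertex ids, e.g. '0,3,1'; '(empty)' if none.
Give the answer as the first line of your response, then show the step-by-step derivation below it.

4,0

step 1: dequeue 4; queue=[0,1]; order=4
step 2: dequeue 0; queue=[1,2,3]; order=4,0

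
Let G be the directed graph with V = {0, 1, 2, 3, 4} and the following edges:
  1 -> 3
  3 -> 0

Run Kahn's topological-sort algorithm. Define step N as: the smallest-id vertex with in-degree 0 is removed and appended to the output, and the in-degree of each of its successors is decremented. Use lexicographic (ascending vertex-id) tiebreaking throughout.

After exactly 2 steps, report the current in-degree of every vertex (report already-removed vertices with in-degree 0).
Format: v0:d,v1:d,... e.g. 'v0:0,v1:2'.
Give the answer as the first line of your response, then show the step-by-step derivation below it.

v0:1,v1:0,v2:0,v3:0,v4:0

step 1: output 1; order=[1]; indeg=(1,0,0,0,0)
step 2: output 2; order=[1,2]; indeg=(1,0,0,0,0)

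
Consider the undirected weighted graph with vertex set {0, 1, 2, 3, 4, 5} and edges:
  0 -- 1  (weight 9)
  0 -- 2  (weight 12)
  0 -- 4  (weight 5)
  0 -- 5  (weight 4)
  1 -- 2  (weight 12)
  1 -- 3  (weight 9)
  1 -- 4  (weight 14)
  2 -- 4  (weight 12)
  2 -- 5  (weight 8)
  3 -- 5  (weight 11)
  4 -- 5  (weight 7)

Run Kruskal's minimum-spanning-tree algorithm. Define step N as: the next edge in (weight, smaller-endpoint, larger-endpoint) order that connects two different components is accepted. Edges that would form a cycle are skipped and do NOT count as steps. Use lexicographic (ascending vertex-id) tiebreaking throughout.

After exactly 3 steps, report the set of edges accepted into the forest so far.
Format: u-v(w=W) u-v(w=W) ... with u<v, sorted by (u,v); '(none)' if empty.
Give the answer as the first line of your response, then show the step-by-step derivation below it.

0-4(w=5) 0-5(w=4) 2-5(w=8)

step 1: add edge 0-5 (w=4); MST = {0-5(w=4)}
step 2: add edge 0-4 (w=5); MST = {0-4(w=5) 0-5(w=4)}
step 3: add edge 2-5 (w=8); MST = {0-4(w=5) 0-5(w=4) 2-5(w=8)}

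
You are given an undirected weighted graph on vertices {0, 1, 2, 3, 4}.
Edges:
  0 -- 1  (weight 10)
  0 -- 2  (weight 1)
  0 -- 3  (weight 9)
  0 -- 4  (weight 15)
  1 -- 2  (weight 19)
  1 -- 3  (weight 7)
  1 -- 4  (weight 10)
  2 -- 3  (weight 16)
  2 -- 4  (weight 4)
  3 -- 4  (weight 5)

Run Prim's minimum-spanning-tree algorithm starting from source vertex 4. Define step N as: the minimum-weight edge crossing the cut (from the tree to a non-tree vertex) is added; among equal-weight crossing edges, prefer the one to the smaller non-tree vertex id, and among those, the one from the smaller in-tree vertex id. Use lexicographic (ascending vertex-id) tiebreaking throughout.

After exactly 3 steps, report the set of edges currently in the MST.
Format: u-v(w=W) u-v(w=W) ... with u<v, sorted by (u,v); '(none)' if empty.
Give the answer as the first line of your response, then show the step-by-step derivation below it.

0-2(w=1) 2-4(w=4) 3-4(w=5)

step 1: add edge 2-4 (w=4); MST = {2-4(w=4)}
step 2: add edge 0-2 (w=1); MST = {0-2(w=1) 2-4(w=4)}
step 3: add edge 3-4 (w=5); MST = {0-2(w=1) 2-4(w=4) 3-4(w=5)}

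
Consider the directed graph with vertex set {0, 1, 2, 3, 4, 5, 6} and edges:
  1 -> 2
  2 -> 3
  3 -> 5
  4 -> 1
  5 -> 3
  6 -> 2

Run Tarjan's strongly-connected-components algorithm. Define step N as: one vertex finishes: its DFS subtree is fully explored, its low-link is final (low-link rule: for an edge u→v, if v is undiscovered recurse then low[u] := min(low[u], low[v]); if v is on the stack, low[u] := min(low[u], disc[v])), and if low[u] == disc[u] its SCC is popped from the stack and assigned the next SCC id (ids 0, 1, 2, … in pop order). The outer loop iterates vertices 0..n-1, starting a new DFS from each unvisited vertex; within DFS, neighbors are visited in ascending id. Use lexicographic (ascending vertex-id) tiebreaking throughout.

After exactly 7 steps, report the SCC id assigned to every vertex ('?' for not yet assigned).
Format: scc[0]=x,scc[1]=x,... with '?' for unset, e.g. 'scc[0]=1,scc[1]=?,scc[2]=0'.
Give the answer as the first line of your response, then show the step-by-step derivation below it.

scc[0]=0,scc[1]=3,scc[2]=2,scc[3]=1,scc[4]=4,scc[5]=1,scc[6]=5

step 1: low=(low[0]=0,low[1]=?,low[2]=?,low[3]=?,low[4]=?,low[5]=?,low[6]=?); scc=(scc[0]=0,scc[1]=?,scc[2]=?,scc[3]=?,scc[4]=?,scc[5]=?,scc[6]=?)
step 2: low=(low[0]=0,low[1]=1,low[2]=2,low[3]=3,low[4]=?,low[5]=3,low[6]=?); scc=(scc[0]=0,scc[1]=?,scc[2]=?,scc[3]=?,scc[4]=?,scc[5]=?,scc[6]=?)
step 3: low=(low[0]=0,low[1]=1,low[2]=2,low[3]=3,low[4]=?,low[5]=3,low[6]=?); scc=(scc[0]=0,scc[1]=?,scc[2]=?,scc[3]=1,scc[4]=?,scc[5]=1,scc[6]=?)
step 4: low=(low[0]=0,low[1]=1,low[2]=2,low[3]=3,low[4]=?,low[5]=3,low[6]=?); scc=(scc[0]=0,scc[1]=?,scc[2]=2,scc[3]=1,scc[4]=?,scc[5]=1,scc[6]=?)
step 5: low=(low[0]=0,low[1]=1,low[2]=2,low[3]=3,low[4]=?,low[5]=3,low[6]=?); scc=(scc[0]=0,scc[1]=3,scc[2]=2,scc[3]=1,scc[4]=?,scc[5]=1,scc[6]=?)
step 6: low=(low[0]=0,low[1]=1,low[2]=2,low[3]=3,low[4]=5,low[5]=3,low[6]=?); scc=(scc[0]=0,scc[1]=3,scc[2]=2,scc[3]=1,scc[4]=4,scc[5]=1,scc[6]=?)
step 7: low=(low[0]=0,low[1]=1,low[2]=2,low[3]=3,low[4]=5,low[5]=3,low[6]=6); scc=(scc[0]=0,scc[1]=3,scc[2]=2,scc[3]=1,scc[4]=4,scc[5]=1,scc[6]=5)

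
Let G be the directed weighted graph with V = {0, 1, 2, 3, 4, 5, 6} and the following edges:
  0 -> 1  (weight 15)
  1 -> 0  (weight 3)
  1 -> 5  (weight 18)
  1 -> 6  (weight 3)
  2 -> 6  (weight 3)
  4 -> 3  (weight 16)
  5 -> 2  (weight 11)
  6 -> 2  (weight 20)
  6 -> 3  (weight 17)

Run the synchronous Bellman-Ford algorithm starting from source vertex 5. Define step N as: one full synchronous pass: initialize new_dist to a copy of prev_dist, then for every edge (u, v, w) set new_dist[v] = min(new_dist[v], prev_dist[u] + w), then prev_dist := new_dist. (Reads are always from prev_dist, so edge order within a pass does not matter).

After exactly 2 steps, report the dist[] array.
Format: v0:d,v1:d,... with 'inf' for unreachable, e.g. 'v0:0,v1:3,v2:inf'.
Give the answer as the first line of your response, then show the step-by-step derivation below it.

v0:inf,v1:inf,v2:11,v3:inf,v4:inf,v5:0,v6:14

step 1: dist = v0:inf,v1:inf,v2:11,v3:inf,v4:inf,v5:0,v6:inf
step 2: dist = v0:inf,v1:inf,v2:11,v3:inf,v4:inf,v5:0,v6:14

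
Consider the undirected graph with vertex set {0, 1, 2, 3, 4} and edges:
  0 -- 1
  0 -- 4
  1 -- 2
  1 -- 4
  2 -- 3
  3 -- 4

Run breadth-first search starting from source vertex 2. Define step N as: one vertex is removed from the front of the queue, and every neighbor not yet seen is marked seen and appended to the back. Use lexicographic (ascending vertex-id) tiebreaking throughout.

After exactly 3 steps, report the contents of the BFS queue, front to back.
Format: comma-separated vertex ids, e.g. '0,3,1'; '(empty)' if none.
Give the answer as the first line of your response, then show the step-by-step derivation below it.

0,4

step 1: dequeue 2; queue=[1,3]; order=2
step 2: dequeue 1; queue=[3,0,4]; order=2,1
step 3: dequeue 3; queue=[0,4]; order=2,1,3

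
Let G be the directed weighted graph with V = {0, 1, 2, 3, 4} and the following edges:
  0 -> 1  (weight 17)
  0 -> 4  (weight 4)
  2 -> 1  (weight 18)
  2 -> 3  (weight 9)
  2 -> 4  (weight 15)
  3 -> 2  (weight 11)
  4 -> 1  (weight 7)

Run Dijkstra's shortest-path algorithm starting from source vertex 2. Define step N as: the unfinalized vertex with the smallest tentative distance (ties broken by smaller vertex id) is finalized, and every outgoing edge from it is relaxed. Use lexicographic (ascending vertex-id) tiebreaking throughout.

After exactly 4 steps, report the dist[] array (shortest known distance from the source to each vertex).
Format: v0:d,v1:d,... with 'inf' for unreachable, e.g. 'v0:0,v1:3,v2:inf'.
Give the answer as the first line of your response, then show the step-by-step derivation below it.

v0:inf,v1:18,v2:0,v3:9,v4:15

step 1: dist = v0:inf,v1:18,v2:0,v3:9,v4:15
step 2: dist = v0:inf,v1:18,v2:0,v3:9,v4:15
step 3: dist = v0:inf,v1:18,v2:0,v3:9,v4:15
step 4: dist = v0:inf,v1:18,v2:0,v3:9,v4:15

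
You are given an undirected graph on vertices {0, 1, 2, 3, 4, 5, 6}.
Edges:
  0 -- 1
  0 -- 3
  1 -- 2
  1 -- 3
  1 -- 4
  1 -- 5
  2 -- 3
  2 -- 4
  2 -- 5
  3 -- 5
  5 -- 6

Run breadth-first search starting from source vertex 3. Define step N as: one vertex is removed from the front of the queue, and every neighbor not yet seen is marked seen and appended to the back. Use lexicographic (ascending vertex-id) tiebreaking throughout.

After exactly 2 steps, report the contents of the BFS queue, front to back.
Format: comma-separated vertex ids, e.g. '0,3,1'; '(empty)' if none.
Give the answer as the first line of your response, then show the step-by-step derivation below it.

1,2,5

step 1: dequeue 3; queue=[0,1,2,5]; order=3
step 2: dequeue 0; queue=[1,2,5]; order=3,0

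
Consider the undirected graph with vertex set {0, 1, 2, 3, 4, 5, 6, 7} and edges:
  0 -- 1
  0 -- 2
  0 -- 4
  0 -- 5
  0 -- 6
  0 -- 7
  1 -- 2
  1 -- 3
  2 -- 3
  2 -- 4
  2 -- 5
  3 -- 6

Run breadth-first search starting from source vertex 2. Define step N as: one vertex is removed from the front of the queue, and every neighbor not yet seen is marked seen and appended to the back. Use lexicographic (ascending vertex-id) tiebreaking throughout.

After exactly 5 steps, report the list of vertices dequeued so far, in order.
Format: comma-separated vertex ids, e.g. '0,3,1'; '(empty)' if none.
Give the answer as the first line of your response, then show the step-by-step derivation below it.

2,0,1,3,4

step 1: dequeue 2; queue=[0,1,3,4,5]; order=2
step 2: dequeue 0; queue=[1,3,4,5,6,7]; order=2,0
step 3: dequeue 1; queue=[3,4,5,6,7]; order=2,0,1
step 4: dequeue 3; queue=[4,5,6,7]; order=2,0,1,3
step 5: dequeue 4; queue=[5,6,7]; order=2,0,1,3,4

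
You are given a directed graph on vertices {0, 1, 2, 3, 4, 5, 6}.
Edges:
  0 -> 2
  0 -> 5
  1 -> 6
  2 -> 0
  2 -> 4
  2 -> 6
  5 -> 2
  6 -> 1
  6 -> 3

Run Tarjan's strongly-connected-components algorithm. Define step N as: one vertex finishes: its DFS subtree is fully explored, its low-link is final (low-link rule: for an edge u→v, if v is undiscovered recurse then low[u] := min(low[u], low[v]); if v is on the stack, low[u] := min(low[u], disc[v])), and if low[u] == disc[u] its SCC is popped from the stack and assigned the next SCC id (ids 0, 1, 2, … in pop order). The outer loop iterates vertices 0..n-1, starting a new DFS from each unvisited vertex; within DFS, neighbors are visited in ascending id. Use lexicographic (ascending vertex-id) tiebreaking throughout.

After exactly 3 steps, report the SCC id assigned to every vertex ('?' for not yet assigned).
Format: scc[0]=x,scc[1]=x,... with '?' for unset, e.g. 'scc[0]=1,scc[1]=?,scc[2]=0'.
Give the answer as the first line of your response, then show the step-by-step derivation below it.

scc[0]=?,scc[1]=?,scc[2]=?,scc[3]=1,scc[4]=0,scc[5]=?,scc[6]=?

step 1: low=(low[0]=0,low[1]=?,low[2]=0,low[3]=?,low[4]=2,low[5]=?,low[6]=?); scc=(scc[0]=?,scc[1]=?,scc[2]=?,scc[3]=?,scc[4]=0,scc[5]=?,scc[6]=?)
step 2: low=(low[0]=0,low[1]=3,low[2]=0,low[3]=?,low[4]=2,low[5]=?,low[6]=3); scc=(scc[0]=?,scc[1]=?,scc[2]=?,scc[3]=?,scc[4]=0,scc[5]=?,scc[6]=?)
step 3: low=(low[0]=0,low[1]=3,low[2]=0,low[3]=5,low[4]=2,low[5]=?,low[6]=3); scc=(scc[0]=?,scc[1]=?,scc[2]=?,scc[3]=1,scc[4]=0,scc[5]=?,scc[6]=?)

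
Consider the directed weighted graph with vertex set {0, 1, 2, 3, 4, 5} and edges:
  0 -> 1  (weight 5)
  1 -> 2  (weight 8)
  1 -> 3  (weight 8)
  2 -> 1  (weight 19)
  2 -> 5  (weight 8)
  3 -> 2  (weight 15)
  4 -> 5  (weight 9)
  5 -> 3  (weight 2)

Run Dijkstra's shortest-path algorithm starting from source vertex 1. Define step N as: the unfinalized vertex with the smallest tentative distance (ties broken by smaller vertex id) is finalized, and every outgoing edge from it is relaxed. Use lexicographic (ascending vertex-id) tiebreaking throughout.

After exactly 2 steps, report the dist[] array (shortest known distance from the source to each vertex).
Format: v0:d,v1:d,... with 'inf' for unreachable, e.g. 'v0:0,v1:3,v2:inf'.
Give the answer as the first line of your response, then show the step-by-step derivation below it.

v0:inf,v1:0,v2:8,v3:8,v4:inf,v5:16

step 1: dist = v0:inf,v1:0,v2:8,v3:8,v4:inf,v5:inf
step 2: dist = v0:inf,v1:0,v2:8,v3:8,v4:inf,v5:16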